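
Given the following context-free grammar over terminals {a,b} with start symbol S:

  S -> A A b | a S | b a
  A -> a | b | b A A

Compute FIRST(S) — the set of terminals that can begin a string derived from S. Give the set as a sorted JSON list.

FIRST iteration:
iter 1:
  A via A→a: +{a}
  A via A→b: +{b}
  S via S→A A b: +{a,b}
  FIRST(S)={a,b}  FIRST(A)={a,b}
iter 2: — fixpoint
  FIRST(S)={a,b}  FIRST(A)={a,b}

FIRST(S) = ["a", "b"]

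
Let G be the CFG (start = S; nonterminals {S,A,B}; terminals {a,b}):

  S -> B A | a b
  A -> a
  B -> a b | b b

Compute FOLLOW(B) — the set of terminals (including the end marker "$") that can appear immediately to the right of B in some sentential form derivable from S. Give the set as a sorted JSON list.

Compute FIRST by fixpoint:
[1]
  A via A→a: +{a}
  B via B→a b: +{a}
  B via B→b b: +{b}
  S via S→B A: +{a,b}
  FIRST(S)={a,b}  FIRST(A)={a}  FIRST(B)={a,b}
[2] (stable)
  FIRST(S)={a,b}  FIRST(A)={a}  FIRST(B)={a,b}

Compute FOLLOW by fixpoint:
initialize: $ ∈ FOLLOW(S)
[1]
  S→B A: FOLLOW(B) ⊇ FIRST(A) = {a}; new: +{a}
  S→B A: FOLLOW(A) ⊇ FOLLOW(S) ⊇ {$}; new: +{$}
  FOLLOW(S)={$}  FOLLOW(A)={$}  FOLLOW(B)={a}
[2] done
  FOLLOW(S)={$}  FOLLOW(A)={$}  FOLLOW(B)={a}

FOLLOW(B) = ["a"]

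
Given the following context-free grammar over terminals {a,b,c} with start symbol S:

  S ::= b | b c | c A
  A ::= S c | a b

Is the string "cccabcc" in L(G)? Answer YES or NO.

Convert to CNF:
  S -> T0 A | T2 T0 | b
  A -> S T0 | T1 T2
  T0 -> c
  T1 -> a
  T2 -> b

CYK table (by increasing span):
  T[0,0] 'c' = {T0}  orig:{}
  T[1,1] 'c' = {T0}  orig:{}
  T[2,2] 'c' = {T0}  orig:{}
  T[3,3] 'a' = {T1}  orig:{}
  T[4,4] 'b' = {S,T2}  orig:{S}
  T[5,5] 'c' = {T0}  orig:{}
  T[6,6] 'c' = {T0}  orig:{}
  T[0,1] 'cc' = ∅
  T[1,2] 'cc' = ∅
  T[2,3] 'ca' = ∅
  T[3,4] 'ab' = {A}
  T[4,5] 'bc' = {A,S}
  T[5,6] 'cc' = ∅
  T[0,2] 'ccc' = ∅
  T[1,3] 'cca' = ∅
  T[2,4] 'cab' = {S}
  T[3,5] 'abc' = ∅
  T[4,6] 'bcc' = {A}
  T[0,3] 'ccca' = ∅
  T[1,4] 'ccab' = ∅
  T[2,5] 'cabc' = {A}
  T[3,6] 'abcc' = ∅
  T[0,4] 'cccab' = ∅
  T[1,5] 'ccabc' = {S}
  T[2,6] 'cabcc' = ∅
  T[0,5] 'cccabc' = ∅
  T[1,6] 'ccabcc' = {A}
  T[0,6] 'cccabcc' = {S}

S ∈ T[0,6] ⇒ YES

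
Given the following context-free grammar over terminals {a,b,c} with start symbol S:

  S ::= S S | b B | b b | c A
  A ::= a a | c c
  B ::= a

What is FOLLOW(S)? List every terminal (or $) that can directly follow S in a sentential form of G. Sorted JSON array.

Compute FIRST by fixpoint:
iter 1:
  A via A→a a: +{a}
  A via A→c c: +{c}
  B via B→a: +{a}
  S via S→b B: +{b}
  S via S→c A: +{c}
  FIRST(S)={b,c}  FIRST(A)={a,c}  FIRST(B)={a}
iter 2: done
  FIRST(S)={b,c}  FIRST(A)={a,c}  FIRST(B)={a}

Compute FOLLOW by fixpoint:
FOLLOW(S) := {$}
pass 1:
  S→S S: FOLLOW(S) ⊇ FIRST(S) = {b,c}; new: +{b,c}
  S→b B: FOLLOW(B) ⊇ FOLLOW(S) ⊇ {$,b,c}; new: +{$,b,c}
  S→c A: FOLLOW(A) ⊇ FOLLOW(S) ⊇ {$,b,c}; new: +{$,b,c}
  S: {$,b,c}  A: {$,b,c}  B: {$,b,c}
pass 2: (no change)
  S: {$,b,c}  A: {$,b,c}  B: {$,b,c}

FOLLOW(S) = ["$", "b", "c"]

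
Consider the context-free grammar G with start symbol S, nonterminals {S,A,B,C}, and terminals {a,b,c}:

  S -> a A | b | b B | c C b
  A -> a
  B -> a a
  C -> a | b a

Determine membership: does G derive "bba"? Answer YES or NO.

Convert to CNF:
  S -> T0 A | T1 B | T2 X3 | b
  A -> a
  B -> T0 T0
  C -> T1 T0 | a
  T0 -> a
  T1 -> b
  T2 -> c
  X3 -> C T1

CYK table (by increasing span):
  T[0,0] 'b' = {S,T1}  orig:{S}
  T[1,1] 'b' = {S,T1}  orig:{S}
  T[2,2] 'a' = {A,C,T0}  orig:{A,C}
  T[0,1] 'bb' = ∅
  T[1,2] 'ba' = {C}
  T[0,2] 'bba' = ∅

S ∉ T[0,2] ⇒ NO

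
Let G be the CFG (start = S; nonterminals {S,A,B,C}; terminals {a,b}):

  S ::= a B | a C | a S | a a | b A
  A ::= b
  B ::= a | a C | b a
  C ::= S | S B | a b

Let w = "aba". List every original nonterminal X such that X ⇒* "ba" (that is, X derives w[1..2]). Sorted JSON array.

Convert to CNF:
  S -> T0 B | T0 C | T0 S | T0 T0 | T1 A
  A -> b
  B -> T0 C | T1 T0 | a
  C -> S B | T0 B | T0 C | T0 S | T0 T0 | T0 T1 | T1 A
  T0 -> a
  T1 -> b

CYK table (by increasing span), restricted to cells inside w[1..2]:
  cell(1,1) b: {A,T1}  orig:{A}
  cell(2,2) a: {B,T0}  orig:{B}
  cell(1,2) ba: {B}

Original NTs in T[1,2] deriving "ba": ["B"]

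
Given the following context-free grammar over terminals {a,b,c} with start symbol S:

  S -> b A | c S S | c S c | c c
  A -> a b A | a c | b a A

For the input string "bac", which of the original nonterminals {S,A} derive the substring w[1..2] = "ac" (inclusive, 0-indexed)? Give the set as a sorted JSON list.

CNF form of G:
  S -> T1 A | T2 T2 | T2 X5 | T2 X6
  A -> T0 T2 | T0 X3 | T1 X4
  T0 -> a
  T1 -> b
  T2 -> c
  X3 -> T1 A
  X4 -> T0 A
  X5 -> S S
  X6 -> S T2

Fill CYK table bottom-up, restricted to cells inside w[1..2]:
  T[1,1] 'a' = {T0}  orig:{}
  T[2,2] 'c' = {T2}  orig:{}
  T[1,2] 'ac' = {A}

Original NTs in T[1,2] deriving "ac": ["A"]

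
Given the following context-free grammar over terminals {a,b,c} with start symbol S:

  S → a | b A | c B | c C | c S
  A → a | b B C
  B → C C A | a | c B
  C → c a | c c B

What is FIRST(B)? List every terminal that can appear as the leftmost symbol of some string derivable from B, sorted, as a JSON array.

Compute FIRST by fixpoint:
[1]
  A via A→a: +{a}
  A via A→b B C: +{b}
  B via B→a: +{a}
  B via B→c B: +{c}
  C via C→c a: +{c}
  S via S→a: +{a}
  S via S→b A: +{b}
  S via S→c B: +{c}
  S: {a,b,c}  A: {a,b}  B: {a,c}  C: {c}
[2] — fixpoint
  S: {a,b,c}  A: {a,b}  B: {a,c}  C: {c}

FIRST(B) = ["a", "c"]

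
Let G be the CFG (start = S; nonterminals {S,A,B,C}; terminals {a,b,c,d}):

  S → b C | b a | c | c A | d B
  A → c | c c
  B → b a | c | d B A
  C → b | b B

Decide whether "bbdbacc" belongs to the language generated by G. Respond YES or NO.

CNF form of G:
  S -> T0 A | T1 C | T1 T2 | T3 B | c
  A -> T0 T0 | c
  B -> T1 T2 | T3 X4 | c
  C -> T1 B | b
  T0 -> c
  T1 -> b
  T2 -> a
  T3 -> d
  X4 -> B A

CYK fill:
  [0..0]={C,T1}  "b"  orig:{C}
  [1..1]={C,T1}  "b"  orig:{C}
  [2..2]={T3}  "d"  orig:{}
  [3..3]={C,T1}  "b"  orig:{C}
  [4..4]={T2}  "a"  orig:{}
  [5..5]={A,B,S,T0}  "c"  orig:{A,B,S}
  [6..6]={A,B,S,T0}  "c"  orig:{A,B,S}
  [0..1]={S}  "bb"
  [1..2]=∅  "bd"
  [2..3]=∅  "db"
  [3..4]={B,S}  "ba"
  [4..5]=∅  "ac"
  [5..6]={A,S,X4}  "cc"  orig:{A,S}
  [0..2]=∅  "bbd"
  [1..3]=∅  "bdb"
  [2..4]={S}  "dba"
  [3..5]={X4}  "bac"  orig:{}
  [4..6]=∅  "acc"
  [0..3]=∅  "bbdb"
  [1..4]=∅  "bdba"
  [2..5]={B}  "dbac"
  [3..6]={X4}  "bacc"  orig:{}
  [0..4]=∅  "bbdba"
  [1..5]={C}  "bdbac"
  [2..6]={B,X4}  "dbacc"  orig:{B}
  [0..5]={S}  "bbdbac"
  [1..6]={C}  "bdbacc"
  [0..6]={S}  "bbdbacc"

S ∈ T[0,6] ⇒ YES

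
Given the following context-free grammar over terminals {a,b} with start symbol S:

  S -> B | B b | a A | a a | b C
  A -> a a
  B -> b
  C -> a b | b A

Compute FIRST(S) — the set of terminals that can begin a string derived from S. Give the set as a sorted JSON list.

FIRST iteration:
pass 1:
  A via A→a a: +{a}
  B via B→b: +{b}
  C via C→a b: +{a}
  C via C→b A: +{b}
  S via S→B: +{b}
  S via S→a A: +{a}
  FIRST[S]={a,b}  FIRST[A]={a}  FIRST[B]={b}  FIRST[C]={a,b}
pass 2: (stable)
  FIRST[S]={a,b}  FIRST[A]={a}  FIRST[B]={b}  FIRST[C]={a,b}

FIRST(S) = ["a", "b"]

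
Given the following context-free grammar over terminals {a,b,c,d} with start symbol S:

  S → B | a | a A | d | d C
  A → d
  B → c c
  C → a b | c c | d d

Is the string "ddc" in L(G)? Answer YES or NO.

Convert to CNF:
  S -> T0 T0 | T1 A | T3 C | a | d
  A -> d
  B -> T0 T0
  C -> T0 T0 | T1 T2 | T3 T3
  T0 -> c
  T1 -> a
  T2 -> b
  T3 -> d

CYK fill:
  cell(0,0) d: {A,S,T3}  orig:{A,S}
  cell(1,1) d: {A,S,T3}  orig:{A,S}
  cell(2,2) c: {T0}  orig:{}
  cell(0,1) dd: {C}
  cell(1,2) dc: ∅
  cell(0,2) ddc: ∅

S ∉ T[0,2] ⇒ NO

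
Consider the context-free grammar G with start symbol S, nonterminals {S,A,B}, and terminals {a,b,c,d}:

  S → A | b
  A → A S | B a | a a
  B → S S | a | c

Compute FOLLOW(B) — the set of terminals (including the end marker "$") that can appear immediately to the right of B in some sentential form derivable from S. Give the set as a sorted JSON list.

FIRST iteration:
pass 1:
  A via A→a a: +{a}
  B via B→a: +{a}
  B via B→c: +{c}
  S via S→A: +{a}
  S via S→b: +{b}
  FIRST[S]={a,b}  FIRST[A]={a}  FIRST[B]={a,c}
pass 2:
  A via A→B a: +{c}
  B via B→S S: +{b}
  S via S→A: +{c}
  FIRST[S]={a,b,c}  FIRST[A]={a,c}  FIRST[B]={a,b,c}
pass 3:
  A via A→B a: +{b}
  FIRST[S]={a,b,c}  FIRST[A]={a,b,c}  FIRST[B]={a,b,c}
pass 4: (stable)
  FIRST[S]={a,b,c}  FIRST[A]={a,b,c}  FIRST[B]={a,b,c}

FOLLOW sets:
initialize: $ ∈ FOLLOW(S)
round 1:
  A→A S: FOLLOW(A) ⊇ FIRST(S) = {a,b,c}; new: +{a,b,c}
  A→A S: FOLLOW(S) ⊇ FOLLOW(A) ⊇ {a,b,c}; new: +{a,b,c}
  A→B a: FOLLOW(B) ⊇ FIRST(a) = {a}; new: +{a}
  S→A: FOLLOW(A) ⊇ FOLLOW(S) ⊇ {$,a,b,c}; new: +{$}
  FOLLOW(S)={$,a,b,c}  FOLLOW(A)={$,a,b,c}  FOLLOW(B)={a}
round 2: (no change)
  FOLLOW(S)={$,a,b,c}  FOLLOW(A)={$,a,b,c}  FOLLOW(B)={a}

FOLLOW(B) = ["a"]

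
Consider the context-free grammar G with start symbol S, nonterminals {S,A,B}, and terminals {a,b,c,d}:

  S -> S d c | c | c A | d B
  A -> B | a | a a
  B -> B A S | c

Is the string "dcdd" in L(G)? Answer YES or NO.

CNF form of G:
  S -> S X5 | T1 B | T2 A | c
  A -> B X3 | T0 T0 | a | c
  B -> B X4 | c
  T0 -> a
  T1 -> d
  T2 -> c
  X3 -> A S
  X4 -> A S
  X5 -> T1 T2

Fill CYK table bottom-up:
  T[0,0] 'd' = {T1}  orig:{}
  T[1,1] 'c' = {A,B,S,T2}  orig:{A,B,S}
  T[2,2] 'd' = {T1}  orig:{}
  T[3,3] 'd' = {T1}  orig:{}
  T[0,1] 'dc' = {S,X5}  orig:{S}
  T[1,2] 'cd' = ∅
  T[2,3] 'dd' = ∅
  T[0,2] 'dcd' = ∅
  T[1,3] 'cdd' = ∅
  T[0,3] 'dcdd' = ∅

S ∉ T[0,3] ⇒ NO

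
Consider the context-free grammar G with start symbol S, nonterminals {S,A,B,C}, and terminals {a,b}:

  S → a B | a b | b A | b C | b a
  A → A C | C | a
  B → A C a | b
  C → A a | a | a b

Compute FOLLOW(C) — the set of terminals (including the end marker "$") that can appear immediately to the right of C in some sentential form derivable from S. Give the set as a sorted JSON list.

FIRST sets, iterate to fixpoint:
[1]
  A via A→a: +{a}
  B via B→A C a: +{a}
  B via B→b: +{b}
  C via C→A a: +{a}
  S via S→a B: +{a}
  S via S→b A: +{b}
  FIRST(S)={a,b}  FIRST(A)={a}  FIRST(B)={a,b}  FIRST(C)={a}
[2] (no change)
  FIRST(S)={a,b}  FIRST(A)={a}  FIRST(B)={a,b}  FIRST(C)={a}

Compute FOLLOW by fixpoint:
seed FOLLOW(S) with $
pass 1:
  A→A C: FOLLOW(A) ⊇ FIRST(C) = {a}; new: +{a}
  A→A C: FOLLOW(C) ⊇ FOLLOW(A) ⊇ {a}; new: +{a}
  S→a B: FOLLOW(B) ⊇ FOLLOW(S) ⊇ {$}; new: +{$}
  S→b A: FOLLOW(A) ⊇ FOLLOW(S) ⊇ {$}; new: +{$}
  S→b C: FOLLOW(C) ⊇ FOLLOW(S) ⊇ {$}; new: +{$}
  FOLLOW(S)={$}  FOLLOW(A)={$,a}  FOLLOW(B)={$}  FOLLOW(C)={$,a}
pass 2: — fixpoint
  FOLLOW(S)={$}  FOLLOW(A)={$,a}  FOLLOW(B)={$}  FOLLOW(C)={$,a}

FOLLOW(C) = ["$", "a"]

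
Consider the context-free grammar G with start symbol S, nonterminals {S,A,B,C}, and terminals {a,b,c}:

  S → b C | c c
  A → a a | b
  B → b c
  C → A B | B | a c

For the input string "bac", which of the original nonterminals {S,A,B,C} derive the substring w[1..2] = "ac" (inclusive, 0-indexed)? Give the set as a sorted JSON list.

Convert to CNF:
  S -> T1 C | T2 T2
  A -> T0 T0 | b
  B -> T1 T2
  C -> A B | T0 T2 | T1 T2
  T0 -> a
  T1 -> b
  T2 -> c

CYK fill (cells [i..j] with 1 ≤ i ≤ j ≤ 2 only):
  cell(1,1) a: {T0}  orig:{}
  cell(2,2) c: {T2}  orig:{}
  cell(1,2) ac: {C}

Original NTs in T[1,2] deriving "ac": ["C"]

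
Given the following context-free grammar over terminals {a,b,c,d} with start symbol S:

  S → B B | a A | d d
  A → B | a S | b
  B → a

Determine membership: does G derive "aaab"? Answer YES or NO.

CNF form of G:
  S -> B B | T0 A | T1 T1
  A -> T0 S | a | b
  B -> a
  T0 -> a
  T1 -> d

CYK fill:
  cell(0,0) a: {A,B,T0}  orig:{A,B}
  cell(1,1) a: {A,B,T0}  orig:{A,B}
  cell(2,2) a: {A,B,T0}  orig:{A,B}
  cell(3,3) b: {A}
  cell(0,1) aa: {S}
  cell(1,2) aa: {S}
  cell(2,3) ab: {S}
  cell(0,2) aaa: {A}
  cell(1,3) aab: {A}
  cell(0,3) aaab: {S}

S ∈ T[0,3] ⇒ YES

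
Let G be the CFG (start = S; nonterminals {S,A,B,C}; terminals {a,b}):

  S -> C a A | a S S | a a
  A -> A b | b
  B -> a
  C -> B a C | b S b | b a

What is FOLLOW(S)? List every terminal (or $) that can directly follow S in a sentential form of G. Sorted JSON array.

FIRST iteration:
iter 1:
  A via A→b: +{b}
  B via B→a: +{a}
  C via C→B a C: +{a}
  C via C→b S b: +{b}
  S via S→C a A: +{a,b}
  S: {a,b}  A: {b}  B: {a}  C: {a,b}
iter 2: — fixpoint
  S: {a,b}  A: {b}  B: {a}  C: {a,b}

Compute FOLLOW by fixpoint:
initialize: $ ∈ FOLLOW(S)
pass 1:
  A→A b: FOLLOW(A) ⊇ FIRST(b) = {b}; new: +{b}
  C→B a C: FOLLOW(B) ⊇ FIRST(a) = {a}; new: +{a}
  C→b S b: FOLLOW(S) ⊇ FIRST(b) = {b}; new: +{b}
  S→C a A: FOLLOW(C) ⊇ FIRST(a) = {a}; new: +{a}
  S→C a A: FOLLOW(A) ⊇ FOLLOW(S) ⊇ {$,b}; new: +{$}
  S→a S S: FOLLOW(S) ⊇ FIRST(S) = {a,b}; new: +{a}
  S: {$,a,b}  A: {$,b}  B: {a}  C: {a}
pass 2:
  S→C a A: FOLLOW(A) ⊇ FOLLOW(S) ⊇ {$,a,b}; new: +{a}
  S: {$,a,b}  A: {$,a,b}  B: {a}  C: {a}
pass 3: done
  S: {$,a,b}  A: {$,a,b}  B: {a}  C: {a}

FOLLOW(S) = ["$", "a", "b"]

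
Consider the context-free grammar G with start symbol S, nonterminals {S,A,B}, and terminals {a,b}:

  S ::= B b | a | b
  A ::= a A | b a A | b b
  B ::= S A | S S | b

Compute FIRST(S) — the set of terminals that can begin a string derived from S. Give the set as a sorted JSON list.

Compute FIRST by fixpoint:
iter 1:
  A via A→a A: +{a}
  A via A→b a A: +{b}
  B via B→b: +{b}
  S via S→B b: +{b}
  S via S→a: +{a}
  FIRST(S)={a,b}  FIRST(A)={a,b}  FIRST(B)={b}
iter 2:
  B via B→S A: +{a}
  FIRST(S)={a,b}  FIRST(A)={a,b}  FIRST(B)={a,b}
iter 3: (no change)
  FIRST(S)={a,b}  FIRST(A)={a,b}  FIRST(B)={a,b}

FIRST(S) = ["a", "b"]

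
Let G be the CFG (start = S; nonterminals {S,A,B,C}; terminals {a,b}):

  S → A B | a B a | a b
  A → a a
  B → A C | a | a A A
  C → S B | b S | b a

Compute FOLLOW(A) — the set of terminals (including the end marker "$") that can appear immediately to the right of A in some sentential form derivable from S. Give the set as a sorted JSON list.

FIRST iteration:
pass 1:
  A via A→a a: +{a}
  B via B→A C: +{a}
  C via C→b S: +{b}
  S via S→A B: +{a}
  FIRST(S)={a}  FIRST(A)={a}  FIRST(B)={a}  FIRST(C)={b}
pass 2:
  C via C→S B: +{a}
  FIRST(S)={a}  FIRST(A)={a}  FIRST(B)={a}  FIRST(C)={a,b}
pass 3: (stable)
  FIRST(S)={a}  FIRST(A)={a}  FIRST(B)={a}  FIRST(C)={a,b}

Compute FOLLOW by fixpoint:
seed FOLLOW(S) with $
pass 1:
  B→A C: FOLLOW(A) ⊇ FIRST(C) = {a,b}; new: +{a,b}
  C→S B: FOLLOW(S) ⊇ FIRST(B) = {a}; new: +{a}
  S→A B: FOLLOW(B) ⊇ FOLLOW(S) ⊇ {$,a}; new: +{$,a}
  S: {$,a}  A: {a,b}  B: {$,a}  C: {}
pass 2:
  B→A C: FOLLOW(C) ⊇ FOLLOW(B) ⊇ {$,a}; new: +{$,a}
  B→a A A: FOLLOW(A) ⊇ FOLLOW(B) ⊇ {$,a}; new: +{$}
  S: {$,a}  A: {$,a,b}  B: {$,a}  C: {$,a}
pass 3: done
  S: {$,a}  A: {$,a,b}  B: {$,a}  C: {$,a}

FOLLOW(A) = ["$", "a", "b"]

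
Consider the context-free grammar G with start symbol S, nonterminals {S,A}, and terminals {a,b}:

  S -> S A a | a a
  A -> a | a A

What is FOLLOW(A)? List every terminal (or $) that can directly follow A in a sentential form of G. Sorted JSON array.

FIRST iteration:
round 1:
  A via A→a: +{a}
  S via S→a a: +{a}
  FIRST(S)={a}  FIRST(A)={a}
round 2: — fixpoint
  FIRST(S)={a}  FIRST(A)={a}

Compute FOLLOW by fixpoint:
initialize: $ ∈ FOLLOW(S)
pass 1:
  S→S A a: FOLLOW(S) ⊇ FIRST(A) = {a}; new: +{a}
  S→S A a: FOLLOW(A) ⊇ FIRST(a) = {a}; new: +{a}
  FOLLOW[S]={$,a}  FOLLOW[A]={a}
pass 2: (no change)
  FOLLOW[S]={$,a}  FOLLOW[A]={a}

FOLLOW(A) = ["a"]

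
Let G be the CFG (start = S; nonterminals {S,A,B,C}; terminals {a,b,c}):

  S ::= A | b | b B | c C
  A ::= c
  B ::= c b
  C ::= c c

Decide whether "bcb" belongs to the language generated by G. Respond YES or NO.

CNF form of G:
  S -> T0 C | T1 B | b | c
  A -> c
  B -> T0 T1
  C -> T0 T0
  T0 -> c
  T1 -> b

CYK table (by increasing span):
  cell(0,0) b: {S,T1}  orig:{S}
  cell(1,1) c: {A,S,T0}  orig:{A,S}
  cell(2,2) b: {S,T1}  orig:{S}
  cell(0,1) bc: ∅
  cell(1,2) cb: {B}
  cell(0,2) bcb: {S}

S ∈ T[0,2] ⇒ YES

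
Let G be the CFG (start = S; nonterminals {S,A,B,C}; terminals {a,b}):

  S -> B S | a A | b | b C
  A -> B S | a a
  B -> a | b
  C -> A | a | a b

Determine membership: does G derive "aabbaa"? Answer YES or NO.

CNF form of G:
  S -> B S | T0 A | T1 C | b
  A -> B S | T0 T0
  B -> a | b
  C -> B S | T0 T0 | T0 T1 | a
  T0 -> a
  T1 -> b

CYK fill:
  cell(0,0) a: {B,C,T0}  orig:{B,C}
  cell(1,1) a: {B,C,T0}  orig:{B,C}
  cell(2,2) b: {B,S,T1}  orig:{B,S}
  cell(3,3) b: {B,S,T1}  orig:{B,S}
  cell(4,4) a: {B,C,T0}  orig:{B,C}
  cell(5,5) a: {B,C,T0}  orig:{B,C}
  cell(0,1) aa: {A,C}
  cell(1,2) ab: {A,C,S}
  cell(2,3) bb: {A,C,S}
  cell(3,4) ba: {S}
  cell(4,5) aa: {A,C}
  cell(0,2) aab: {A,C,S}
  cell(1,3) abb: {A,C,S}
  cell(2,4) bba: {A,C,S}
  cell(3,5) baa: {S}
  cell(0,3) aabb: {A,C,S}
  cell(1,4) abba: {A,C,S}
  cell(2,5) bbaa: {A,C,S}
  cell(0,4) aabba: {A,C,S}
  cell(1,5) abbaa: {A,C,S}
  cell(0,5) aabbaa: {A,C,S}

S ∈ T[0,5] ⇒ YES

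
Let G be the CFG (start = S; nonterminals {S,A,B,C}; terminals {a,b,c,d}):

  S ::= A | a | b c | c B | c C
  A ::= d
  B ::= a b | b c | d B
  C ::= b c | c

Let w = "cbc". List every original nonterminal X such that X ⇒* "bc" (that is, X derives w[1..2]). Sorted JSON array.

CNF form of G:
  S -> T1 T2 | T2 B | T2 C | a | d
  A -> d
  B -> T0 T1 | T1 T2 | T3 B
  C -> T1 T2 | c
  T0 -> a
  T1 -> b
  T2 -> c
  T3 -> d

CYK fill (cells [i..j] with 1 ≤ i ≤ j ≤ 2 only):
  cell(1,1) b: {T1}  orig:{}
  cell(2,2) c: {C,T2}  orig:{C}
  cell(1,2) bc: {B,C,S}

Original NTs in T[1,2] deriving "bc": ["B", "C", "S"]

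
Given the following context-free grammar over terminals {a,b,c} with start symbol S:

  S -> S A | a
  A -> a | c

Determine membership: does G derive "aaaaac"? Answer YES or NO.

CNF form of G:
  S -> S A | a
  A -> a | c

CYK fill:
  cell(0,0) a: {A,S}
  cell(1,1) a: {A,S}
  cell(2,2) a: {A,S}
  cell(3,3) a: {A,S}
  cell(4,4) a: {A,S}
  cell(5,5) c: {A}
  cell(0,1) aa: {S}
  cell(1,2) aa: {S}
  cell(2,3) aa: {S}
  cell(3,4) aa: {S}
  cell(4,5) ac: {S}
  cell(0,2) aaa: {S}
  cell(1,3) aaa: {S}
  cell(2,4) aaa: {S}
  cell(3,5) aac: {S}
  cell(0,3) aaaa: {S}
  cell(1,4) aaaa: {S}
  cell(2,5) aaac: {S}
  cell(0,4) aaaaa: {S}
  cell(1,5) aaaac: {S}
  cell(0,5) aaaaac: {S}

S ∈ T[0,5] ⇒ YES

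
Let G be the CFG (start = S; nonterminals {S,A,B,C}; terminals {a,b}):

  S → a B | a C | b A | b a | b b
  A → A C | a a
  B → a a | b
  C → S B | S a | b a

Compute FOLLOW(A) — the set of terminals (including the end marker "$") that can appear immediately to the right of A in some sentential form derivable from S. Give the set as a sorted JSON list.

Compute FIRST by fixpoint:
round 1:
  A via A→a a: +{a}
  B via B→a a: +{a}
  B via B→b: +{b}
  C via C→b a: +{b}
  S via S→a B: +{a}
  S via S→b A: +{b}
  S: {a,b}  A: {a}  B: {a,b}  C: {b}
round 2:
  C via C→S B: +{a}
  S: {a,b}  A: {a}  B: {a,b}  C: {a,b}
round 3: done
  S: {a,b}  A: {a}  B: {a,b}  C: {a,b}

Compute FOLLOW by fixpoint:
seed FOLLOW(S) with $
[1]
  A→A C: FOLLOW(A) ⊇ FIRST(C) = {a,b}; new: +{a,b}
  A→A C: FOLLOW(C) ⊇ FOLLOW(A) ⊇ {a,b}; new: +{a,b}
  C→S B: FOLLOW(S) ⊇ FIRST(B) = {a,b}; new: +{a,b}
  C→S B: FOLLOW(B) ⊇ FOLLOW(C) ⊇ {a,b}; new: +{a,b}
  S→a B: FOLLOW(B) ⊇ FOLLOW(S) ⊇ {$,a,b}; new: +{$}
  S→a C: FOLLOW(C) ⊇ FOLLOW(S) ⊇ {$,a,b}; new: +{$}
  S→b A: FOLLOW(A) ⊇ FOLLOW(S) ⊇ {$,a,b}; new: +{$}
  FOLLOW[S]={$,a,b}  FOLLOW[A]={$,a,b}  FOLLOW[B]={$,a,b}  FOLLOW[C]={$,a,b}
[2] (stable)
  FOLLOW[S]={$,a,b}  FOLLOW[A]={$,a,b}  FOLLOW[B]={$,a,b}  FOLLOW[C]={$,a,b}

FOLLOW(A) = ["$", "a", "b"]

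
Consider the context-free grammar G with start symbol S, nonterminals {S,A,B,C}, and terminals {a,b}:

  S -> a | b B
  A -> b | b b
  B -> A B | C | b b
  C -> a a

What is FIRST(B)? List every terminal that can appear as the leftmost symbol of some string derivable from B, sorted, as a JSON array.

FIRST iteration:
[1]
  A via A→b: +{b}
  B via B→A B: +{b}
  C via C→a a: +{a}
  S via S→a: +{a}
  S via S→b B: +{b}
  FIRST(S)={a,b}  FIRST(A)={b}  FIRST(B)={b}  FIRST(C)={a}
[2]
  B via B→C: +{a}
  FIRST(S)={a,b}  FIRST(A)={b}  FIRST(B)={a,b}  FIRST(C)={a}
[3] done
  FIRST(S)={a,b}  FIRST(A)={b}  FIRST(B)={a,b}  FIRST(C)={a}

FIRST(B) = ["a", "b"]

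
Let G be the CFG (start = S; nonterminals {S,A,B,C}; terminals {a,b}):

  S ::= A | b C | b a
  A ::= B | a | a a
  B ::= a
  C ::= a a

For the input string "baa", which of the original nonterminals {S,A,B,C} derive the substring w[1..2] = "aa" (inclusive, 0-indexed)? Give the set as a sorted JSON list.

Convert to CNF:
  S -> T0 T0 | T1 C | T1 T0 | a
  A -> T0 T0 | a
  B -> a
  C -> T0 T0
  T0 -> a
  T1 -> b

CYK table (by increasing span), restricted to cells inside w[1..2]:
  [1..1]={A,B,S,T0}  "a"  orig:{A,B,S}
  [2..2]={A,B,S,T0}  "a"  orig:{A,B,S}
  [1..2]={A,C,S}  "aa"

Original NTs in T[1,2] deriving "aa": ["A", "C", "S"]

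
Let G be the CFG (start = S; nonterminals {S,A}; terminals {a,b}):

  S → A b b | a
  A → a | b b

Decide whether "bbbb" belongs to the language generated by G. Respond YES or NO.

CNF form of G:
  S -> A X1 | a
  A -> T0 T0 | a
  T0 -> b
  X1 -> T0 T0

Fill CYK table bottom-up:
  cell(0,0) b: {T0}  orig:{}
  cell(1,1) b: {T0}  orig:{}
  cell(2,2) b: {T0}  orig:{}
  cell(3,3) b: {T0}  orig:{}
  cell(0,1) bb: {A,X1}  orig:{A}
  cell(1,2) bb: {A,X1}  orig:{A}
  cell(2,3) bb: {A,X1}  orig:{A}
  cell(0,2) bbb: ∅
  cell(1,3) bbb: ∅
  cell(0,3) bbbb: {S}

S ∈ T[0,3] ⇒ YES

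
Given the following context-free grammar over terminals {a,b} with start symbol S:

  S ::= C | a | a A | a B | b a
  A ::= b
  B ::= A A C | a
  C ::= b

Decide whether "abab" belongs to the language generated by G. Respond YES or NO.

Convert to CNF:
  S -> T0 A | T0 B | T1 T0 | a | b
  A -> b
  B -> A X2 | a
  C -> b
  T0 -> a
  T1 -> b
  X2 -> A C

CYK table (by increasing span):
  T[0,0] 'a' = {B,S,T0}  orig:{B,S}
  T[1,1] 'b' = {A,C,S,T1}  orig:{A,C,S}
  T[2,2] 'a' = {B,S,T0}  orig:{B,S}
  T[3,3] 'b' = {A,C,S,T1}  orig:{A,C,S}
  T[0,1] 'ab' = {S}
  T[1,2] 'ba' = {S}
  T[2,3] 'ab' = {S}
  T[0,2] 'aba' = ∅
  T[1,3] 'bab' = ∅
  T[0,3] 'abab' = ∅

S ∉ T[0,3] ⇒ NO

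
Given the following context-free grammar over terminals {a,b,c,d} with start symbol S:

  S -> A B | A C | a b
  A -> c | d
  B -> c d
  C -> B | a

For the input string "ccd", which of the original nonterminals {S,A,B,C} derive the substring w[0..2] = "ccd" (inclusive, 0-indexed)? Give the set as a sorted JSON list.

Convert to CNF:
  S -> A B | A C | T2 T3
  A -> c | d
  B -> T0 T1
  C -> T0 T1 | a
  T0 -> c
  T1 -> d
  T2 -> a
  T3 -> b

Fill CYK table bottom-up — only the sub-triangle for w[0..2]:
  cell(0,0) c: {A,T0}  orig:{A}
  cell(1,1) c: {A,T0}  orig:{A}
  cell(2,2) d: {A,T1}  orig:{A}
  cell(0,1) cc: ∅
  cell(1,2) cd: {B,C}
  cell(0,2) ccd: {S}

Original NTs in T[0,2] deriving "ccd": ["S"]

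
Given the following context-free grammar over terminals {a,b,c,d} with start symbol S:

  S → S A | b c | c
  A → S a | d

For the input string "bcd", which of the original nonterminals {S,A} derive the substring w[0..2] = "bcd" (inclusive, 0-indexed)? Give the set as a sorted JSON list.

Convert to CNF:
  S -> S A | T1 T2 | c
  A -> S T0 | d
  T0 -> a
  T1 -> b
  T2 -> c

CYK table (by increasing span), restricted to cells inside w[0..2]:
  [0..0]={T1}  "b"  orig:{}
  [1..1]={S,T2}  "c"  orig:{S}
  [2..2]={A}  "d"
  [0..1]={S}  "bc"
  [1..2]={S}  "cd"
  [0..2]={S}  "bcd"

Original NTs in T[0,2] deriving "bcd": ["S"]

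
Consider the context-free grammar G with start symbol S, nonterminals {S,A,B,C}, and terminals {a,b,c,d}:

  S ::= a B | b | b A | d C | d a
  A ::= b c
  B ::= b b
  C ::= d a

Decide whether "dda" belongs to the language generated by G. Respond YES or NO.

CNF form of G:
  S -> T0 A | T2 C | T2 T3 | T3 B | b
  A -> T0 T1
  B -> T0 T0
  C -> T2 T3
  T0 -> b
  T1 -> c
  T2 -> d
  T3 -> a

CYK table (by increasing span):
  T[0,0] 'd' = {T2}  orig:{}
  T[1,1] 'd' = {T2}  orig:{}
  T[2,2] 'a' = {T3}  orig:{}
  T[0,1] 'dd' = ∅
  T[1,2] 'da' = {C,S}
  T[0,2] 'dda' = {S}

S ∈ T[0,2] ⇒ YES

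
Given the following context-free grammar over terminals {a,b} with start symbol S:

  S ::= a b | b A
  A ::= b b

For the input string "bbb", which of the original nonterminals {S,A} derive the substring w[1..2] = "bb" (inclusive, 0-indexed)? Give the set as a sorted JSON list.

Convert to CNF:
  S -> T0 A | T1 T0
  A -> T0 T0
  T0 -> b
  T1 -> a

CYK fill (cells [i..j] with 1 ≤ i ≤ j ≤ 2 only):
  T[1,1] 'b' = {T0}  orig:{}
  T[2,2] 'b' = {T0}  orig:{}
  T[1,2] 'bb' = {A}

Original NTs in T[1,2] deriving "bb": ["A"]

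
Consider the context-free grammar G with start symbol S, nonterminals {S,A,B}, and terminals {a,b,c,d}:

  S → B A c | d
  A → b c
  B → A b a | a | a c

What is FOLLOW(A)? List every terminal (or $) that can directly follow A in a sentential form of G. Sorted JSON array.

FIRST iteration:
[1]
  A via A→b c: +{b}
  B via B→A b a: +{b}
  B via B→a: +{a}
  S via S→B A c: +{a,b}
  S via S→d: +{d}
  FIRST[S]={a,b,d}  FIRST[A]={b}  FIRST[B]={a,b}
[2] — fixpoint
  FIRST[S]={a,b,d}  FIRST[A]={b}  FIRST[B]={a,b}

FOLLOW sets:
seed FOLLOW(S) with $
[1]
  B→A b a: FOLLOW(A) ⊇ FIRST(b) = {b}; new: +{b}
  S→B A c: FOLLOW(B) ⊇ FIRST(A) = {b}; new: +{b}
  S→B A c: FOLLOW(A) ⊇ FIRST(c) = {c}; new: +{c}
  S: {$}  A: {b,c}  B: {b}
[2] (no change)
  S: {$}  A: {b,c}  B: {b}

FOLLOW(A) = ["b", "c"]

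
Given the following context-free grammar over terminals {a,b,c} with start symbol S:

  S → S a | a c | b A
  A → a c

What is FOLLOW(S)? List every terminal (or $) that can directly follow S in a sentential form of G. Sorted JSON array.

FIRST iteration:
round 1:
  A via A→a c: +{a}
  S via S→a c: +{a}
  S via S→b A: +{b}
  FIRST[S]={a,b}  FIRST[A]={a}
round 2: (no change)
  FIRST[S]={a,b}  FIRST[A]={a}

FOLLOW iteration:
initialize: $ ∈ FOLLOW(S)
iter 1:
  S→S a: FOLLOW(S) ⊇ FIRST(a) = {a}; new: +{a}
  S→b A: FOLLOW(A) ⊇ FOLLOW(S) ⊇ {$,a}; new: +{$,a}
  S: {$,a}  A: {$,a}
iter 2: — fixpoint
  S: {$,a}  A: {$,a}

FOLLOW(S) = ["$", "a"]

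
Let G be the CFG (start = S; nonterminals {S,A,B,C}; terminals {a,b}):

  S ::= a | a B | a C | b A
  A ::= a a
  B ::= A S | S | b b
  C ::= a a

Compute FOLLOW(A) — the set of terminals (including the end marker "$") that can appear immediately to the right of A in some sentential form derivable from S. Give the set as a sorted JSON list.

Compute FIRST by fixpoint:
iter 1:
  A via A→a a: +{a}
  B via B→A S: +{a}
  B via B→b b: +{b}
  C via C→a a: +{a}
  S via S→a: +{a}
  S via S→b A: +{b}
  FIRST(S)={a,b}  FIRST(A)={a}  FIRST(B)={a,b}  FIRST(C)={a}
iter 2: done
  FIRST(S)={a,b}  FIRST(A)={a}  FIRST(B)={a,b}  FIRST(C)={a}

FOLLOW sets:
FOLLOW(S) := {$}
iter 1:
  B→A S: FOLLOW(A) ⊇ FIRST(S) = {a,b}; new: +{a,b}
  S→a B: FOLLOW(B) ⊇ FOLLOW(S) ⊇ {$}; new: +{$}
  S→a C: FOLLOW(C) ⊇ FOLLOW(S) ⊇ {$}; new: +{$}
  S→b A: FOLLOW(A) ⊇ FOLLOW(S) ⊇ {$}; new: +{$}
  S: {$}  A: {$,a,b}  B: {$}  C: {$}
iter 2: done
  S: {$}  A: {$,a,b}  B: {$}  C: {$}

FOLLOW(A) = ["$", "a", "b"]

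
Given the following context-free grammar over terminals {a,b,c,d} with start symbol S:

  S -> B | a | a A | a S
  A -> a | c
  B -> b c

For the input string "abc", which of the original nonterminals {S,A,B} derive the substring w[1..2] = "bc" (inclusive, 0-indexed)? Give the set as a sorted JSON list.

CNF form of G:
  S -> T0 T1 | T2 A | T2 S | a
  A -> a | c
  B -> T0 T1
  T0 -> b
  T1 -> c
  T2 -> a

CYK fill (cells [i..j] with 1 ≤ i ≤ j ≤ 2 only):
  [1..1]={T0}  "b"  orig:{}
  [2..2]={A,T1}  "c"  orig:{A}
  [1..2]={B,S}  "bc"

Original NTs in T[1,2] deriving "bc": ["B", "S"]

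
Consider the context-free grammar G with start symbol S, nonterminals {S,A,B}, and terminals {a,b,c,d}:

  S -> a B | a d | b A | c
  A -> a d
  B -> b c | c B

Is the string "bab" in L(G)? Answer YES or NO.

Convert to CNF:
  S -> T0 B | T0 T1 | T2 A | c
  A -> T0 T1
  B -> T2 T3 | T3 B
  T0 -> a
  T1 -> d
  T2 -> b
  T3 -> c

CYK fill:
  T[0,0] 'b' = {T2}  orig:{}
  T[1,1] 'a' = {T0}  orig:{}
  T[2,2] 'b' = {T2}  orig:{}
  T[0,1] 'ba' = ∅
  T[1,2] 'ab' = ∅
  T[0,2] 'bab' = ∅

S ∉ T[0,2] ⇒ NO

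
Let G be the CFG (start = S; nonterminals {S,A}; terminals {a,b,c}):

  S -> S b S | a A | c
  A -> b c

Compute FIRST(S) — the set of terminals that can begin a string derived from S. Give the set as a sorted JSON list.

Compute FIRST by fixpoint:
pass 1:
  A via A→b c: +{b}
  S via S→a A: +{a}
  S via S→c: +{c}
  FIRST(S)={a,c}  FIRST(A)={b}
pass 2: done
  FIRST(S)={a,c}  FIRST(A)={b}

FIRST(S) = ["a", "c"]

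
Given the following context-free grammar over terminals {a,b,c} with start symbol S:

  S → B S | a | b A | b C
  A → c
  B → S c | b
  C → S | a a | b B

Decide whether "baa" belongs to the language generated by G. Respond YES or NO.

CNF form of G:
  S -> B S | T2 A | T2 C | a
  A -> c
  B -> S T0 | b
  C -> B S | T1 T1 | T2 A | T2 B | T2 C | a
  T0 -> c
  T1 -> a
  T2 -> b

Fill CYK table bottom-up:
  T[0,0] 'b' = {B,T2}  orig:{B}
  T[1,1] 'a' = {C,S,T1}  orig:{C,S}
  T[2,2] 'a' = {C,S,T1}  orig:{C,S}
  T[0,1] 'ba' = {C,S}
  T[1,2] 'aa' = {C}
  T[0,2] 'baa' = {C,S}

S ∈ T[0,2] ⇒ YES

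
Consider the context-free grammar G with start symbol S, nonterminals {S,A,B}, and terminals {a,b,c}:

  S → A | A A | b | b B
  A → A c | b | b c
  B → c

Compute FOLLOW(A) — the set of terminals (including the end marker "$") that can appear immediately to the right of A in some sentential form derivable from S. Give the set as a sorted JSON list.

Compute FIRST by fixpoint:
pass 1:
  A via A→b: +{b}
  B via B→c: +{c}
  S via S→A: +{b}
  FIRST[S]={b}  FIRST[A]={b}  FIRST[B]={c}
pass 2: (no change)
  FIRST[S]={b}  FIRST[A]={b}  FIRST[B]={c}

FOLLOW sets:
seed FOLLOW(S) with $
round 1:
  A→A c: FOLLOW(A) ⊇ FIRST(c) = {c}; new: +{c}
  S→A: FOLLOW(A) ⊇ FOLLOW(S) ⊇ {$}; new: +{$}
  S→A A: FOLLOW(A) ⊇ FIRST(A) = {b}; new: +{b}
  S→b B: FOLLOW(B) ⊇ FOLLOW(S) ⊇ {$}; new: +{$}
  FOLLOW[S]={$}  FOLLOW[A]={$,b,c}  FOLLOW[B]={$}
round 2: — fixpoint
  FOLLOW[S]={$}  FOLLOW[A]={$,b,c}  FOLLOW[B]={$}

FOLLOW(A) = ["$", "b", "c"]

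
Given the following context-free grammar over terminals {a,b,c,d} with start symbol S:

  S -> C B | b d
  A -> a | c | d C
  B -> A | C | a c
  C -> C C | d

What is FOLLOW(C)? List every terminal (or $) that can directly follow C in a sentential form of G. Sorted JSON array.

FIRST sets, iterate to fixpoint:
iter 1:
  A via A→a: +{a}
  A via A→c: +{c}
  A via A→d C: +{d}
  B via B→A: +{a,c,d}
  C via C→d: +{d}
  S via S→C B: +{d}
  S via S→b d: +{b}
  S: {b,d}  A: {a,c,d}  B: {a,c,d}  C: {d}
iter 2: — fixpoint
  S: {b,d}  A: {a,c,d}  B: {a,c,d}  C: {d}

Compute FOLLOW by fixpoint:
FOLLOW(S) := {$}
round 1:
  C→C C: FOLLOW(C) ⊇ FIRST(C) = {d}; new: +{d}
  S→C B: FOLLOW(C) ⊇ FIRST(B) = {a,c,d}; new: +{a,c}
  S→C B: FOLLOW(B) ⊇ FOLLOW(S) ⊇ {$}; new: +{$}
  FOLLOW[S]={$}  FOLLOW[A]={}  FOLLOW[B]={$}  FOLLOW[C]={a,c,d}
round 2:
  B→A: FOLLOW(A) ⊇ FOLLOW(B) ⊇ {$}; new: +{$}
  B→C: FOLLOW(C) ⊇ FOLLOW(B) ⊇ {$}; new: +{$}
  FOLLOW[S]={$}  FOLLOW[A]={$}  FOLLOW[B]={$}  FOLLOW[C]={$,a,c,d}
round 3: (no change)
  FOLLOW[S]={$}  FOLLOW[A]={$}  FOLLOW[B]={$}  FOLLOW[C]={$,a,c,d}

FOLLOW(C) = ["$", "a", "c", "d"]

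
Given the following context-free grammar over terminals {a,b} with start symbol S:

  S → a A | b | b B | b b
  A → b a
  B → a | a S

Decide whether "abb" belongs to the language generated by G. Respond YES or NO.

CNF form of G:
  S -> T0 B | T0 T0 | T1 A | b
  A -> T0 T1
  B -> T1 S | a
  T0 -> b
  T1 -> a

Fill CYK table bottom-up:
  cell(0,0) a: {B,T1}  orig:{B}
  cell(1,1) b: {S,T0}  orig:{S}
  cell(2,2) b: {S,T0}  orig:{S}
  cell(0,1) ab: {B}
  cell(1,2) bb: {S}
  cell(0,2) abb: {B}

S ∉ T[0,2] ⇒ NO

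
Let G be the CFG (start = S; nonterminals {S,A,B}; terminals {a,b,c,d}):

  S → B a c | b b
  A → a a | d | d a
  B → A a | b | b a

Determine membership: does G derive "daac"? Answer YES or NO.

Convert to CNF:
  S -> B X4 | T2 T2
  A -> T0 T0 | T1 T0 | d
  B -> A T0 | T2 T0 | b
  T0 -> a
  T1 -> d
  T2 -> b
  T3 -> c
  X4 -> T0 T3

CYK table (by increasing span):
  [0..0]={A,T1}  "d"  orig:{A}
  [1..1]={T0}  "a"  orig:{}
  [2..2]={T0}  "a"  orig:{}
  [3..3]={T3}  "c"  orig:{}
  [0..1]={A,B}  "da"
  [1..2]={A}  "aa"
  [2..3]={X4}  "ac"  orig:{}
  [0..2]={B}  "daa"
  [1..3]=∅  "aac"
  [0..3]={S}  "daac"

S ∈ T[0,3] ⇒ YES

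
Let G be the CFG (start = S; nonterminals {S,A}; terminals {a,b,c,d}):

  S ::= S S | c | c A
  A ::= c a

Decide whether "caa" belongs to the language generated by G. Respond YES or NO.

CNF form of G:
  S -> S S | T0 A | c
  A -> T0 T1
  T0 -> c
  T1 -> a

CYK table (by increasing span):
  T[0,0] 'c' = {S,T0}  orig:{S}
  T[1,1] 'a' = {T1}  orig:{}
  T[2,2] 'a' = {T1}  orig:{}
  T[0,1] 'ca' = {A}
  T[1,2] 'aa' = ∅
  T[0,2] 'caa' = ∅

S ∉ T[0,2] ⇒ NO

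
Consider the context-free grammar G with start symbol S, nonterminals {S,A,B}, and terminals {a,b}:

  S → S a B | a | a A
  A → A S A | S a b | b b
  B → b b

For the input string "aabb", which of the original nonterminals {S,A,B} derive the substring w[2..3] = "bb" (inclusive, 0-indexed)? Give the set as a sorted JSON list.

Convert to CNF:
  S -> S X4 | T0 A | a
  A -> A X2 | S X3 | T1 T1
  B -> T1 T1
  T0 -> a
  T1 -> b
  X2 -> S A
  X3 -> T0 T1
  X4 -> T0 B

CYK table (by increasing span) — only the sub-triangle for w[2..3]:
  T[2,2] 'b' = {T1}  orig:{}
  T[3,3] 'b' = {T1}  orig:{}
  T[2,3] 'bb' = {A,B}

Original NTs in T[2,3] deriving "bb": ["A", "B"]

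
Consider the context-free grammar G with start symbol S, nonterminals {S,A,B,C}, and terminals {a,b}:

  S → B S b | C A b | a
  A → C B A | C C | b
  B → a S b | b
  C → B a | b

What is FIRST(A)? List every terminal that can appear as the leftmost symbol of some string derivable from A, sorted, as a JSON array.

Compute FIRST by fixpoint:
[1]
  A via A→b: +{b}
  B via B→a S b: +{a}
  B via B→b: +{b}
  C via C→B a: +{a,b}
  S via S→B S b: +{a,b}
  FIRST[S]={a,b}  FIRST[A]={b}  FIRST[B]={a,b}  FIRST[C]={a,b}
[2]
  A via A→C B A: +{a}
  FIRST[S]={a,b}  FIRST[A]={a,b}  FIRST[B]={a,b}  FIRST[C]={a,b}
[3] — fixpoint
  FIRST[S]={a,b}  FIRST[A]={a,b}  FIRST[B]={a,b}  FIRST[C]={a,b}

FIRST(A) = ["a", "b"]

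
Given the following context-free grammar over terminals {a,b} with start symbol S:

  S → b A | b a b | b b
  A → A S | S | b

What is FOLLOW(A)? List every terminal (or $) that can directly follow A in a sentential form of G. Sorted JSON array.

Compute FIRST by fixpoint:
[1]
  A via A→b: +{b}
  S via S→b A: +{b}
  FIRST[S]={b}  FIRST[A]={b}
[2] — fixpoint
  FIRST[S]={b}  FIRST[A]={b}

FOLLOW sets:
initialize: $ ∈ FOLLOW(S)
pass 1:
  A→A S: FOLLOW(A) ⊇ FIRST(S) = {b}; new: +{b}
  A→A S: FOLLOW(S) ⊇ FOLLOW(A) ⊇ {b}; new: +{b}
  S→b A: FOLLOW(A) ⊇ FOLLOW(S) ⊇ {$,b}; new: +{$}
  FOLLOW[S]={$,b}  FOLLOW[A]={$,b}
pass 2: done
  FOLLOW[S]={$,b}  FOLLOW[A]={$,b}

FOLLOW(A) = ["$", "b"]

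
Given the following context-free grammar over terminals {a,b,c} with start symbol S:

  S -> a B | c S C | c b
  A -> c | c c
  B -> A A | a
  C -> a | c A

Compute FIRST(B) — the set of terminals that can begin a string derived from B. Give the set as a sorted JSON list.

Compute FIRST by fixpoint:
iter 1:
  A via A→c: +{c}
  B via B→A A: +{c}
  B via B→a: +{a}
  C via C→a: +{a}
  C via C→c A: +{c}
  S via S→a B: +{a}
  S via S→c S C: +{c}
  S: {a,c}  A: {c}  B: {a,c}  C: {a,c}
iter 2: (stable)
  S: {a,c}  A: {c}  B: {a,c}  C: {a,c}

FIRST(B) = ["a", "c"]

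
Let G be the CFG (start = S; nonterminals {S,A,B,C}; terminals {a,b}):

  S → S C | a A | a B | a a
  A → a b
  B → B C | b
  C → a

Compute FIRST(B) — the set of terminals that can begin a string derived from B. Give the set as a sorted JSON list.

FIRST sets, iterate to fixpoint:
[1]
  A via A→a b: +{a}
  B via B→b: +{b}
  C via C→a: +{a}
  S via S→a A: +{a}
  FIRST[S]={a}  FIRST[A]={a}  FIRST[B]={b}  FIRST[C]={a}
[2] (stable)
  FIRST[S]={a}  FIRST[A]={a}  FIRST[B]={b}  FIRST[C]={a}

FIRST(B) = ["b"]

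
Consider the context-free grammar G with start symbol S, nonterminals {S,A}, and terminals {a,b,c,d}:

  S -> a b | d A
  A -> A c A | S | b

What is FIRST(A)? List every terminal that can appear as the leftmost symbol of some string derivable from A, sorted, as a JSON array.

Compute FIRST by fixpoint:
[1]
  A via A→b: +{b}
  S via S→a b: +{a}
  S via S→d A: +{d}
  S: {a,d}  A: {b}
[2]
  A via A→S: +{a,d}
  S: {a,d}  A: {a,b,d}
[3] (stable)
  S: {a,d}  A: {a,b,d}

FIRST(A) = ["a", "b", "d"]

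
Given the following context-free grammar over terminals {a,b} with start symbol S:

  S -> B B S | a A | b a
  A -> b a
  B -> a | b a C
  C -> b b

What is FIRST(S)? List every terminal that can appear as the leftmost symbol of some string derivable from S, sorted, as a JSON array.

Compute FIRST by fixpoint:
[1]
  A via A→b a: +{b}
  B via B→a: +{a}
  B via B→b a C: +{b}
  C via C→b b: +{b}
  S via S→B B S: +{a,b}
  S: {a,b}  A: {b}  B: {a,b}  C: {b}
[2] (stable)
  S: {a,b}  A: {b}  B: {a,b}  C: {b}

FIRST(S) = ["a", "b"]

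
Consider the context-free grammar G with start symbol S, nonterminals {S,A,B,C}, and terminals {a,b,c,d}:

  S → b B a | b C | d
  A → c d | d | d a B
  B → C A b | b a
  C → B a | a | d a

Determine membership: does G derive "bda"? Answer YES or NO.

Convert to CNF:
  S -> T3 C | T3 X6 | d
  A -> T0 T1 | T1 X4 | d
  B -> C X5 | T3 T2
  C -> B T2 | T1 T2 | a
  T0 -> c
  T1 -> d
  T2 -> a
  T3 -> b
  X4 -> T2 B
  X5 -> A T3
  X6 -> B T2

CYK table (by increasing span):
  T[0,0] 'b' = {T3}  orig:{}
  T[1,1] 'd' = {A,S,T1}  orig:{A,S}
  T[2,2] 'a' = {C,T2}  orig:{C}
  T[0,1] 'bd' = ∅
  T[1,2] 'da' = {C}
  T[0,2] 'bda' = {S}

S ∈ T[0,2] ⇒ YES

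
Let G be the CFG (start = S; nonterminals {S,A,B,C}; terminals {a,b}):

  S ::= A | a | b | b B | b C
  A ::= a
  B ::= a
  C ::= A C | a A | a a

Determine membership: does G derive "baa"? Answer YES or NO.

CNF form of G:
  S -> T1 B | T1 C | a | b
  A -> a
  B -> a
  C -> A C | T0 A | T0 T0
  T0 -> a
  T1 -> b

CYK fill:
  cell(0,0) b: {S,T1}  orig:{S}
  cell(1,1) a: {A,B,S,T0}  orig:{A,B,S}
  cell(2,2) a: {A,B,S,T0}  orig:{A,B,S}
  cell(0,1) ba: {S}
  cell(1,2) aa: {C}
  cell(0,2) baa: {S}

S ∈ T[0,2] ⇒ YES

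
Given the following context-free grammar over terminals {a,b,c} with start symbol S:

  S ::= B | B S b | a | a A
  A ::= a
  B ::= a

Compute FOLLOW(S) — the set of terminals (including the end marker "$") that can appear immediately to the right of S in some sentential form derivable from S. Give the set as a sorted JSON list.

FIRST sets, iterate to fixpoint:
iter 1:
  A via A→a: +{a}
  B via B→a: +{a}
  S via S→B: +{a}
  FIRST(S)={a}  FIRST(A)={a}  FIRST(B)={a}
iter 2: — fixpoint
  FIRST(S)={a}  FIRST(A)={a}  FIRST(B)={a}

FOLLOW sets:
initialize: $ ∈ FOLLOW(S)
[1]
  S→B: FOLLOW(B) ⊇ FOLLOW(S) ⊇ {$}; new: +{$}
  S→B S b: FOLLOW(B) ⊇ FIRST(S) = {a}; new: +{a}
  S→B S b: FOLLOW(S) ⊇ FIRST(b) = {b}; new: +{b}
  S→a A: FOLLOW(A) ⊇ FOLLOW(S) ⊇ {$,b}; new: +{$,b}
  S: {$,b}  A: {$,b}  B: {$,a}
[2]
  S→B: FOLLOW(B) ⊇ FOLLOW(S) ⊇ {$,b}; new: +{b}
  S: {$,b}  A: {$,b}  B: {$,a,b}
[3] — fixpoint
  S: {$,b}  A: {$,b}  B: {$,a,b}

FOLLOW(S) = ["$", "b"]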